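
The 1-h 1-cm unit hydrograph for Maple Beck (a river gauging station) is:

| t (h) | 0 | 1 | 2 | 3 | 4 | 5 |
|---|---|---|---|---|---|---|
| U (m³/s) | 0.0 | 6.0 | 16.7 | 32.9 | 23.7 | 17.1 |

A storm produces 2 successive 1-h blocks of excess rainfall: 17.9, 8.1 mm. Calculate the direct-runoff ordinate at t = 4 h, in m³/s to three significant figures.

Q ≈ 69.1 m³/s

By discrete convolution, Q_j = Σ (P_i / 10 mm) · U_{j−i}.
At t = 4 h (j=4): Q = (17.9/10)·23.7 + (8.1/10)·32.9 = 69.1 m³/s.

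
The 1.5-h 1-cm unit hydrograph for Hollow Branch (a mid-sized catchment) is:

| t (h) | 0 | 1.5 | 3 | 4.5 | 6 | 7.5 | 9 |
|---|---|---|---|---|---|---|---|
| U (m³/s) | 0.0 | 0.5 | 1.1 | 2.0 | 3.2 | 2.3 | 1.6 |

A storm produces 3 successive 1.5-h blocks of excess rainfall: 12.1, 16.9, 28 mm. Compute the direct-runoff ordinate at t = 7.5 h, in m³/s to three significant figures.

Q ≈ 13.8 m³/s

By discrete convolution, Q_j = Σ (P_i / 10 mm) · U_{j−i}.
At t = 7.5 h (j=5): Q = (12.1/10)·2.3 + (16.9/10)·3.2 + (28/10)·2.0 = 13.8 m³/s.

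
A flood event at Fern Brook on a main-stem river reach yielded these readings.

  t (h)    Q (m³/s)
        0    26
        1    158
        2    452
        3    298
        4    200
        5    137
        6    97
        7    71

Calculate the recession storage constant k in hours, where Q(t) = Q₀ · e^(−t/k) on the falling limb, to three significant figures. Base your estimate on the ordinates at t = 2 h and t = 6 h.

On the falling limb, Q drops from 452 to 97 m³/s between t = 2 h and t = 6 h (Δt = 4 h).
k = −Δt / ln(Q₂/Q₁) = −4 / ln(97/452) = 2.60 h.

k ≈ 2.60 h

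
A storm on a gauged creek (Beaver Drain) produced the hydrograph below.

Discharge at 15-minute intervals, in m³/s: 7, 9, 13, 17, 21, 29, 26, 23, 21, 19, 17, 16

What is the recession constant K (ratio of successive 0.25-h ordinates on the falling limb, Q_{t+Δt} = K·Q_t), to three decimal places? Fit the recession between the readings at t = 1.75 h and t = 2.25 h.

Using the recession-limb readings at t = 1.75 h and t = 2.25 h: Q falls from 23 to 19 m³/s over 2 intervals.
K = (Q₂/Q₁)^(1/2) = (19/23)^(1/2) = 0.909.

K ≈ 0.909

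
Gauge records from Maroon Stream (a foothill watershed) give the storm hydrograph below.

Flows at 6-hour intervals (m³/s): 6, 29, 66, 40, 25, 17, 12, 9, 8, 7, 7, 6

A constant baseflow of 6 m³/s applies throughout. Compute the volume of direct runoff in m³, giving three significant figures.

Direct-runoff ordinates (Q − Q_b): 0.0, 23.0, 60.0, 34.0, 19.0, 11.0, 6.0, 3.0, 2.0, 1.0, 1.0, 0.0 m³/s.
ΣQ_DR = 160.0 m³/s.
With Δt = 6 h = 21600 s, V = ΣQ_DR · Δt = 160.0 × 21600 = 3.46 × 10^6 m³.

V ≈ 3.46 × 10^6 m³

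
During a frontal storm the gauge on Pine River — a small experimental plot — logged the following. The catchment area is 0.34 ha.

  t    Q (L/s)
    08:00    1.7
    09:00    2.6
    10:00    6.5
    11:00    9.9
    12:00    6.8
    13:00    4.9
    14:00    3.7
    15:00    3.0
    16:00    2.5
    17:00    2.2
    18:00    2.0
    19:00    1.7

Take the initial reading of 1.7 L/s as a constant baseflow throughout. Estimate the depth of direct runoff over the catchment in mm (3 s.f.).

d ≈ 28.7 mm

Direct runoff: 0.0, 0.9, 4.8, 8.2, 5.1, 3.2, 2.0, 1.3, 0.8, 0.5, 0.3, 0.0 L/s; ΣQ_DR = 27.10 L/s.
V = ΣQ_DR · Δt = 27.10 × 3600 s = 97560 L.
Over A = 0.34 ha, depth = V / A = 28.7 mm.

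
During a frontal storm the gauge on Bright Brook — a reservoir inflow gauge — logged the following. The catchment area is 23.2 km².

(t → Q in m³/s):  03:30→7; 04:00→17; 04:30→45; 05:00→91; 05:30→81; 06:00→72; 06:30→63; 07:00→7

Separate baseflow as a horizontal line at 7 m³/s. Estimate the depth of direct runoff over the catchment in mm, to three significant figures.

Direct runoff: 0.0, 10.0, 38.0, 84.0, 74.0, 65.0, 56.0, 0.0 m³/s; ΣQ_DR = 327.0 m³/s.
V = ΣQ_DR · Δt = 327.0 × 1800 s = 5.886 × 10^5 m³.
Over A = 23.2 km², depth = V / A = 25.4 mm.

d ≈ 25.4 mm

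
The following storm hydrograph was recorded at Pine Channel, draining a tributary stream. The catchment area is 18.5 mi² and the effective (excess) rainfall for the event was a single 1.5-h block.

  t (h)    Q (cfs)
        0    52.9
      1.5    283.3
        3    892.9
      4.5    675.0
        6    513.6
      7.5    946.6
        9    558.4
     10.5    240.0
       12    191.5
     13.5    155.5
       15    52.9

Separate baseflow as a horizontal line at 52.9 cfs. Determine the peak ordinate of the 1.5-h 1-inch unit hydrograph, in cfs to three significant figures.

U_p ≈ 1790 cfs

Direct runoff: 0.0, 230.4, 840.0, 622.1, 460.7, 893.7, 505.5, 187.1, 138.6, 102.6, 0.0 cfs; ΣQ_DR = 3981 cfs, peak = 893.7 cfs.
Runoff depth d = ΣQ_DR·Δt / A = 3981 × 5400 / (18.5 mi²) = 0.5001 in.
The 1-inch UH is the DRH scaled by (1 in)/d, so U_p = 893.7 × 1/0.5001 = 1790 cfs.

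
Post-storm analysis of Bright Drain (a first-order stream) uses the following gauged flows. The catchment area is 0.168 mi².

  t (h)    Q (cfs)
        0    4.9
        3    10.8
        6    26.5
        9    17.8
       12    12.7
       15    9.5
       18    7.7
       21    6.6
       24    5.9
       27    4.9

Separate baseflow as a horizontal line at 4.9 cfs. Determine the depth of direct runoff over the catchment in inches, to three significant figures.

Direct runoff: 0.0, 5.9, 21.6, 12.9, 7.8, 4.6, 2.8, 1.7, 1.0, 0.0 cfs; ΣQ_DR = 58.30 cfs.
V = ΣQ_DR · Δt = 58.30 × 10800 s = 6.296 × 10^5 ft³.
Over A = 0.168 mi², depth = V / A = 1.61 in.

d ≈ 1.61 in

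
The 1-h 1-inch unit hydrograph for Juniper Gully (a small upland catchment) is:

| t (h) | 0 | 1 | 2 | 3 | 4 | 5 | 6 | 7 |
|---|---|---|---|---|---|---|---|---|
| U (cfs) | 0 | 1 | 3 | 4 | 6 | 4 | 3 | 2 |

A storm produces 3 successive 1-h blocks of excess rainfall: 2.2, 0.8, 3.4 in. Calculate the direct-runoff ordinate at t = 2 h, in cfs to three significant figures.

Q ≈ 7.40 cfs

By discrete convolution, Q_j = Σ (P_i / 1 in) · U_{j−i}.
At t = 2 h (j=2): Q = (2.2/1)·3 + (0.8/1)·1 + (3.4/1)·0 = 7.40 cfs.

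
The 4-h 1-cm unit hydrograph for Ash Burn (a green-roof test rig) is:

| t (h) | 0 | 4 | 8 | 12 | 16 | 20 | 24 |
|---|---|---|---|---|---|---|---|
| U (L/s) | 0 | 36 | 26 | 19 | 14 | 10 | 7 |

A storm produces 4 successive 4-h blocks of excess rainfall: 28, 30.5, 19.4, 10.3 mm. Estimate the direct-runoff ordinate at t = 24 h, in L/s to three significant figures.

Q ≈ 96.8 L/s

By discrete convolution, Q_j = Σ (P_i / 10 mm) · U_{j−i}.
At t = 24 h (j=6): Q = (28/10)·7 + (30.5/10)·10 + (19.4/10)·14 + (10.3/10)·19 = 96.8 L/s.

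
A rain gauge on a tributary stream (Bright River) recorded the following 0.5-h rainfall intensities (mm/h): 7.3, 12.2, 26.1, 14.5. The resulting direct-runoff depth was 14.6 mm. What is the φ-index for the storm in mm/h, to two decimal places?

Only the 3 blocks with intensity above φ contribute runoff: 12.2, 26.1, 14.5 mm/h.
Σ(I−φ)·Δt = d  ⇒  (12.2+26.1+14.5 − 3φ)·0.5 = 14.6
φ = (52.80 − 14.6/0.5) / 3 = 7.87 mm/h.

φ ≈ 7.87 mm/h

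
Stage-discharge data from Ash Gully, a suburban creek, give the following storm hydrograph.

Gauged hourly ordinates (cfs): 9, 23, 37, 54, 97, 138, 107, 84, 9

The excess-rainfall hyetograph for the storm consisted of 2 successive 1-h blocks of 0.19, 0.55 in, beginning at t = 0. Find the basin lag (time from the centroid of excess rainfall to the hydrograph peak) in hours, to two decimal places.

t_L ≈ 3.76 h

Centroid of excess rainfall: t_c = Σ P_i·t̄_i / ΣP_i = 1.2432 h (block centres at 0.5, 1.5 h).
Hydrograph peak occurs at t = 5 h, so basin lag t_L = 5 − 1.2432 = 3.76 h.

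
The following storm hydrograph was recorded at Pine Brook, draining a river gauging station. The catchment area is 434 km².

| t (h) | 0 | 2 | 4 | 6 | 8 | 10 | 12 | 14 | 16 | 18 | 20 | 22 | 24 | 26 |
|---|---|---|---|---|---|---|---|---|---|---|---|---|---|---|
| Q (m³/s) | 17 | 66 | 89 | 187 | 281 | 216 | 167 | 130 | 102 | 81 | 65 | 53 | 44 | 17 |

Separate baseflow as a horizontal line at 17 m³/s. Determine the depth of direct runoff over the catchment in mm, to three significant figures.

Direct runoff: 0.0, 49.0, 72.0, 170.0, 264.0, 199.0, 150.0, 113.0, 85.0, 64.0, 48.0, 36.0, 27.0, 0.0 m³/s; ΣQ_DR = 1277 m³/s.
V = ΣQ_DR · Δt = 1277 × 7200 s = 9.194 × 10^6 m³.
Over A = 434 km², depth = V / A = 21.2 mm.

d ≈ 21.2 mm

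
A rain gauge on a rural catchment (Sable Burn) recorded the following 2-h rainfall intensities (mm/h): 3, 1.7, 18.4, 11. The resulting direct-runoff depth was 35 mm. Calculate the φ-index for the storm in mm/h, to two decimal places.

Only the 2 blocks with intensity above φ contribute runoff: 18.4, 11 mm/h.
Σ(I−φ)·Δt = d  ⇒  (18.4+11 − 2φ)·2 = 35
φ = (29.40 − 35/2) / 2 = 5.95 mm/h.

φ ≈ 5.95 mm/h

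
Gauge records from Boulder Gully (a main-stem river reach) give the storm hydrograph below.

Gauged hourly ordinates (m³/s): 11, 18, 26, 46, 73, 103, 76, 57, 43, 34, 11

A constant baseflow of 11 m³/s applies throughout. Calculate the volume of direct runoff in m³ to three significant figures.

Direct-runoff ordinates (Q − Q_b): 0.0, 7.0, 15.0, 35.0, 62.0, 92.0, 65.0, 46.0, 32.0, 23.0, 0.0 m³/s.
ΣQ_DR = 377.0 m³/s.
With Δt = 1 h = 3600 s, V = ΣQ_DR · Δt = 377.0 × 3600 = 1.36 × 10^6 m³.

V ≈ 1.36 × 10^6 m³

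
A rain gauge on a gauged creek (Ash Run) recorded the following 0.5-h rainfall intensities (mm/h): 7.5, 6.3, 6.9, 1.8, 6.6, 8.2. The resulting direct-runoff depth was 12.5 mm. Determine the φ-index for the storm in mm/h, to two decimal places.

φ ≈ 2.10 mm/h

Only the 5 blocks with intensity above φ contribute runoff: 7.5, 6.3, 6.9, 6.6, 8.2 mm/h.
Σ(I−φ)·Δt = d  ⇒  (7.5+6.3+6.9+6.6+8.2 − 5φ)·0.5 = 12.5
φ = (35.50 − 12.5/0.5) / 5 = 2.10 mm/h.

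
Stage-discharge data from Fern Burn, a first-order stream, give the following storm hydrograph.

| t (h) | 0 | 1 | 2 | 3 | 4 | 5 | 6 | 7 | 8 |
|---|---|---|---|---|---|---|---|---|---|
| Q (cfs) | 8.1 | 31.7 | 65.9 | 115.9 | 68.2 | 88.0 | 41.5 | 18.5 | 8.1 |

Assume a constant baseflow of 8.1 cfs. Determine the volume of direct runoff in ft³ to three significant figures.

V ≈ 1.34 × 10^6 ft³

Direct-runoff ordinates (Q − Q_b): 0.0, 23.6, 57.8, 107.8, 60.1, 79.9, 33.4, 10.4, 0.0 cfs.
ΣQ_DR = 373.0 cfs.
With Δt = 1 h = 3600 s, V = ΣQ_DR · Δt = 373.0 × 3600 = 1.34 × 10^6 ft³.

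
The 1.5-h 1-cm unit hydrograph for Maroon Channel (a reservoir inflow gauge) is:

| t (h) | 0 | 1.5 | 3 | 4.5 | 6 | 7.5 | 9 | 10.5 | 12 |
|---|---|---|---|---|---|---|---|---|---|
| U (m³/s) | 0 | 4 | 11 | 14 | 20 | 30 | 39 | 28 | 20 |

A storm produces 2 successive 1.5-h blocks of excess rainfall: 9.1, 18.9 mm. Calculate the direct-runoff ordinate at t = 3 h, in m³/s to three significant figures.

Q ≈ 17.6 m³/s

By discrete convolution, Q_j = Σ (P_i / 10 mm) · U_{j−i}.
At t = 3 h (j=2): Q = (9.1/10)·11 + (18.9/10)·4 = 17.6 m³/s.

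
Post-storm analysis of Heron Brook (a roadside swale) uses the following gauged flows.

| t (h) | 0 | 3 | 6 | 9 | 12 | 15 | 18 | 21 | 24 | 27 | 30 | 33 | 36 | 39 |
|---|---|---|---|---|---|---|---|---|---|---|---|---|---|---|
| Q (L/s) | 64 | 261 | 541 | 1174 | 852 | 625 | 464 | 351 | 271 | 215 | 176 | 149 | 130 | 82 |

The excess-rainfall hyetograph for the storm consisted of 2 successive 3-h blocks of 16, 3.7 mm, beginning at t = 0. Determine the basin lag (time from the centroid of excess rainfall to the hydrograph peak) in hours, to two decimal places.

t_L ≈ 6.94 h

Centroid of excess rainfall: t_c = Σ P_i·t̄_i / ΣP_i = 2.0635 h (block centres at 1.5, 4.5 h).
Hydrograph peak occurs at t = 9 h, so basin lag t_L = 9 − 2.0635 = 6.94 h.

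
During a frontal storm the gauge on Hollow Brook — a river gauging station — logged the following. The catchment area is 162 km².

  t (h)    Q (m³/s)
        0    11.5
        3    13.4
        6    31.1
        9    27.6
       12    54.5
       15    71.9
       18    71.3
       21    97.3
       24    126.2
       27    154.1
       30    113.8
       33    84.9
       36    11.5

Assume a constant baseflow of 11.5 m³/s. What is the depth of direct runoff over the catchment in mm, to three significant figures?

Direct runoff: 0.0, 1.9, 19.6, 16.1, 43.0, 60.4, 59.8, 85.8, 114.7, 142.6, 102.3, 73.4, 0.0 m³/s; ΣQ_DR = 719.6 m³/s.
V = ΣQ_DR · Δt = 719.6 × 10800 s = 7.772 × 10^6 m³.
Over A = 162 km², depth = V / A = 48.0 mm.

d ≈ 48.0 mm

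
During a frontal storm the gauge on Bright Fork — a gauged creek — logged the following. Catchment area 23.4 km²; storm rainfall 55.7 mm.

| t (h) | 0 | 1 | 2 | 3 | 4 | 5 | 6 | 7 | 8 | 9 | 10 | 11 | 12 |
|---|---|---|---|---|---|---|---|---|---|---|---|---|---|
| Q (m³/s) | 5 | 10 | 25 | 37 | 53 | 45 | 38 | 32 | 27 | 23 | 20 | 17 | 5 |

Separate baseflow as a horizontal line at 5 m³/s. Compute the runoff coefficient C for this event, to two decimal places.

C ≈ 0.75

ΣQ_DR = 272.0 m³/s; V = ΣQ_DR·Δt = 9.792 × 10^5 m³.
Runoff depth d = V / A = 41.85 mm.
C = d / P = 41.85 / 55.7 = 0.75.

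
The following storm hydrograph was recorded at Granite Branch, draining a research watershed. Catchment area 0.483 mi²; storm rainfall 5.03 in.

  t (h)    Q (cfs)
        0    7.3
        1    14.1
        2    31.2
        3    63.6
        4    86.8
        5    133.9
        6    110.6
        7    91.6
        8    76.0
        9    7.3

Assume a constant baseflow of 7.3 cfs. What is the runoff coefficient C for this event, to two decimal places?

C ≈ 0.35

ΣQ_DR = 549.4 cfs; V = ΣQ_DR·Δt = 1.978 × 10^6 ft³.
Runoff depth d = V / A = 1.763 in.
C = d / P = 1.763 / 5.03 = 0.35.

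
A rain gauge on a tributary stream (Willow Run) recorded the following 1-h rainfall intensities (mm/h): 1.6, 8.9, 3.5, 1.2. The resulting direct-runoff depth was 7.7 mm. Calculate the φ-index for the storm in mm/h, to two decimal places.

φ ≈ 2.35 mm/h

Only the 2 blocks with intensity above φ contribute runoff: 8.9, 3.5 mm/h.
Σ(I−φ)·Δt = d  ⇒  (8.9+3.5 − 2φ)·1 = 7.7
φ = (12.40 − 7.7/1) / 2 = 2.35 mm/h.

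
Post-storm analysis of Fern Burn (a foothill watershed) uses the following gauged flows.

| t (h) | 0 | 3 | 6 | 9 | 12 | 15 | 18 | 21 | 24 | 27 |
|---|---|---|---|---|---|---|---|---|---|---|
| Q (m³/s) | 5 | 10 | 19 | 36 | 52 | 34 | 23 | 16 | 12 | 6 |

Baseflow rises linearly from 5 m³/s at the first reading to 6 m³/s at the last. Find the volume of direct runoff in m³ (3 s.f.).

V ≈ 1.71 × 10^6 m³

Direct-runoff ordinates (Q − Q_b): 0.00, 4.89, 13.78, 30.67, 46.56, 28.44, 17.33, 10.22, 6.11, 0.00 m³/s.
ΣQ_DR = 158.0 m³/s.
With Δt = 3 h = 10800 s, V = ΣQ_DR · Δt = 158.0 × 10800 = 1.71 × 10^6 m³.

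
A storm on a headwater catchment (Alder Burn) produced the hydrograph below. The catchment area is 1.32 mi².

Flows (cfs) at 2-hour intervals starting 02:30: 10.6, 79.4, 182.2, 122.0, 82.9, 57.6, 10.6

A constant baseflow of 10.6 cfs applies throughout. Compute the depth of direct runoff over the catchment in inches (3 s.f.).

d ≈ 1.11 in

Direct runoff: 0.0, 68.8, 171.6, 111.4, 72.3, 47.0, 0.0 cfs; ΣQ_DR = 471.1 cfs.
V = ΣQ_DR · Δt = 471.1 × 7200 s = 3.392 × 10^6 ft³.
Over A = 1.32 mi², depth = V / A = 1.11 in.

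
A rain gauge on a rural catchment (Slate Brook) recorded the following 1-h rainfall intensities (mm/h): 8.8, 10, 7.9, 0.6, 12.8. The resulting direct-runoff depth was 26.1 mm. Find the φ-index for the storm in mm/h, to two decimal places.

Only the 4 blocks with intensity above φ contribute runoff: 8.8, 10, 7.9, 12.8 mm/h.
Σ(I−φ)·Δt = d  ⇒  (8.8+10+7.9+12.8 − 4φ)·1 = 26.1
φ = (39.50 − 26.1/1) / 4 = 3.35 mm/h.

φ ≈ 3.35 mm/h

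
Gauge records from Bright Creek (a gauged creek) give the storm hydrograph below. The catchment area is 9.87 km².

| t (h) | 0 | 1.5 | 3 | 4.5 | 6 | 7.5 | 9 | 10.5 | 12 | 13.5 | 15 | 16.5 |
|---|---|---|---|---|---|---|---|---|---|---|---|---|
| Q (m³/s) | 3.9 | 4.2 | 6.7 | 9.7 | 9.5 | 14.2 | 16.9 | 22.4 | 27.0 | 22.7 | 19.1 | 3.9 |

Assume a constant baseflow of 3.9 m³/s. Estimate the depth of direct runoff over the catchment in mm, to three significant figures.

Direct runoff: 0.0, 0.3, 2.8, 5.8, 5.6, 10.3, 13.0, 18.5, 23.1, 18.8, 15.2, 0.0 m³/s; ΣQ_DR = 113.4 m³/s.
V = ΣQ_DR · Δt = 113.4 × 5400 s = 6.124 × 10^5 m³.
Over A = 9.87 km², depth = V / A = 62.0 mm.

d ≈ 62.0 mm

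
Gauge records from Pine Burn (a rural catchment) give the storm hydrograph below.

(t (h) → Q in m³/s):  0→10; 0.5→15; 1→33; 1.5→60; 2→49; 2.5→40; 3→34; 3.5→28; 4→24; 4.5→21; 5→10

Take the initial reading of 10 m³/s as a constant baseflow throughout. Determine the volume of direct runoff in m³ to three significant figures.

V ≈ 3.85 × 10^5 m³

Direct-runoff ordinates (Q − Q_b): 0.0, 5.0, 23.0, 50.0, 39.0, 30.0, 24.0, 18.0, 14.0, 11.0, 0.0 m³/s.
ΣQ_DR = 214.0 m³/s.
With Δt = 0.5 h = 1800 s, V = ΣQ_DR · Δt = 214.0 × 1800 = 3.85 × 10^5 m³.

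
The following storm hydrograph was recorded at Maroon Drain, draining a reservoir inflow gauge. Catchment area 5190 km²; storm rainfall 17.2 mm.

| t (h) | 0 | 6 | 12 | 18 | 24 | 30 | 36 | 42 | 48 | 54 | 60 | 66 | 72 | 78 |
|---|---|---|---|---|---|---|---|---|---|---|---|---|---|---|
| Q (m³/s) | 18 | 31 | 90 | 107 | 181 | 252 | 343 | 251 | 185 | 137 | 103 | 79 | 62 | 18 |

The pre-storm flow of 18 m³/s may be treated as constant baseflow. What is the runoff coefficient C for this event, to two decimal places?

C ≈ 0.39

ΣQ_DR = 1605 m³/s; V = ΣQ_DR·Δt = 3.467 × 10^7 m³.
Runoff depth d = V / A = 6.680 mm.
C = d / P = 6.680 / 17.2 = 0.39.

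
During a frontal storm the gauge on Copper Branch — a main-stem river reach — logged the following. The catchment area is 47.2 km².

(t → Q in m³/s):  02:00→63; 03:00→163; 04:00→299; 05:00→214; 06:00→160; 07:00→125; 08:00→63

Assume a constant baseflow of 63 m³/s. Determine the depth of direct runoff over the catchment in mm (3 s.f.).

Direct runoff: 0.0, 100.0, 236.0, 151.0, 97.0, 62.0, 0.0 m³/s; ΣQ_DR = 646.0 m³/s.
V = ΣQ_DR · Δt = 646.0 × 3600 s = 2.326 × 10^6 m³.
Over A = 47.2 km², depth = V / A = 49.3 mm.

d ≈ 49.3 mm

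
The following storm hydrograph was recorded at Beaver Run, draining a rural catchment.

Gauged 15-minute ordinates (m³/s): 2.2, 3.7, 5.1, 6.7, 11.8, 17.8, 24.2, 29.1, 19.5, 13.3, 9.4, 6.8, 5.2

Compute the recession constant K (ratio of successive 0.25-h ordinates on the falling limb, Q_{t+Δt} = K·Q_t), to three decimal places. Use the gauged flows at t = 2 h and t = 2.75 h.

K ≈ 0.704

Using the recession-limb readings at t = 2 h and t = 2.75 h: Q falls from 19.5 to 6.8 m³/s over 3 intervals.
K = (Q₂/Q₁)^(1/3) = (6.8/19.5)^(1/3) = 0.704.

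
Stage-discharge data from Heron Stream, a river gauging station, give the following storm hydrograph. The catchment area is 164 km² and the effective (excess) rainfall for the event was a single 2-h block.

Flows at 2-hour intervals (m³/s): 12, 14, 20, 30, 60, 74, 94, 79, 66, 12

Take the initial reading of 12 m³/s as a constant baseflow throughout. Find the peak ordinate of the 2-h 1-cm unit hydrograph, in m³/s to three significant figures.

Direct runoff: 0.0, 2.0, 8.0, 18.0, 48.0, 62.0, 82.0, 67.0, 54.0, 0.0 m³/s; ΣQ_DR = 341.0 m³/s, peak = 82.0 m³/s.
Runoff depth d = ΣQ_DR·Δt / A = 341.0 × 7200 / (164 km²) = 14.97 mm.
The 1-cm UH is the DRH scaled by (10 mm)/d, so U_p = 82.0 × 10/14.97 = 54.8 m³/s.

U_p ≈ 54.8 m³/s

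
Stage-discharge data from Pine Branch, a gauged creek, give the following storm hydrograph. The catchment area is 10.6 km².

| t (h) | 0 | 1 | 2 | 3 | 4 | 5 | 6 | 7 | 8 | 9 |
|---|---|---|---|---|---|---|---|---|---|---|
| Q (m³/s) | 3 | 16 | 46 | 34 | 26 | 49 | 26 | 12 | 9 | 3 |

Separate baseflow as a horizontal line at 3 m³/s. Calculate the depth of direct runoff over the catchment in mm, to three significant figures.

Direct runoff: 0.0, 13.0, 43.0, 31.0, 23.0, 46.0, 23.0, 9.0, 6.0, 0.0 m³/s; ΣQ_DR = 194.0 m³/s.
V = ΣQ_DR · Δt = 194.0 × 3600 s = 6.984 × 10^5 m³.
Over A = 10.6 km², depth = V / A = 65.9 mm.

d ≈ 65.9 mm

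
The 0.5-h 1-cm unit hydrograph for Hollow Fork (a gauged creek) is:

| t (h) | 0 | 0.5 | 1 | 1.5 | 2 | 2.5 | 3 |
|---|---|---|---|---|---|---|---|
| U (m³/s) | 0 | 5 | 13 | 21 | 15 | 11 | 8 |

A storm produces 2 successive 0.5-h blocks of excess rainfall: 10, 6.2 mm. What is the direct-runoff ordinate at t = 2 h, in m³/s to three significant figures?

Q ≈ 28.0 m³/s

By discrete convolution, Q_j = Σ (P_i / 10 mm) · U_{j−i}.
At t = 2 h (j=4): Q = (10/10)·15 + (6.2/10)·21 = 28.0 m³/s.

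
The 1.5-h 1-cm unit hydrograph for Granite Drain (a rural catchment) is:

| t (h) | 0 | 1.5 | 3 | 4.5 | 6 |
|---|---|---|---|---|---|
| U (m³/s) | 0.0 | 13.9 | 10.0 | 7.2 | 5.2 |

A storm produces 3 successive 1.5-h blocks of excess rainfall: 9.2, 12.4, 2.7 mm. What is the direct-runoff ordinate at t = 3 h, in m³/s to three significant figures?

Q ≈ 26.4 m³/s

By discrete convolution, Q_j = Σ (P_i / 10 mm) · U_{j−i}.
At t = 3 h (j=2): Q = (9.2/10)·10.0 + (12.4/10)·13.9 + (2.7/10)·0.0 = 26.4 m³/s.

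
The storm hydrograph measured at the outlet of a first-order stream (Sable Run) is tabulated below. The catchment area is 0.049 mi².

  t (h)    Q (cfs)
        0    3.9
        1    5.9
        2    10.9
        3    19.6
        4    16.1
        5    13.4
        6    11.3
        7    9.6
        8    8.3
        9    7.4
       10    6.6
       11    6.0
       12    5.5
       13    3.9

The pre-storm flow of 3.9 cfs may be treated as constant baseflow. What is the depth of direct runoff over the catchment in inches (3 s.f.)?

Direct runoff: 0.0, 2.0, 7.0, 15.7, 12.2, 9.5, 7.4, 5.7, 4.4, 3.5, 2.7, 2.1, 1.6, 0.0 cfs; ΣQ_DR = 73.80 cfs.
V = ΣQ_DR · Δt = 73.80 × 3600 s = 2.657 × 10^5 ft³.
Over A = 0.049 mi², depth = V / A = 2.33 in.

d ≈ 2.33 in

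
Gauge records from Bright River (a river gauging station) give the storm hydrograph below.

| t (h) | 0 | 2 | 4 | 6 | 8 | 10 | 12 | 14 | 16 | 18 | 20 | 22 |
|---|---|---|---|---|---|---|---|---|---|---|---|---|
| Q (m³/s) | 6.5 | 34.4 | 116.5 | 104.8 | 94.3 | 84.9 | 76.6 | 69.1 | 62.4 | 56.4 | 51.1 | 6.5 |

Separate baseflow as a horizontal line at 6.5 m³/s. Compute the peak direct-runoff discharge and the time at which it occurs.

Subtracting baseflow gives direct-runoff ordinates: 0.0, 27.9, 110.0, 98.3, 87.8, 78.4, 70.1, 62.6, 55.9, 49.9, 44.6, 0.0 m³/s.
The maximum is 110.0 m³/s, occurring at the reading for t = 4 h.

Q_p = 110.0 m³/s at t = 4 h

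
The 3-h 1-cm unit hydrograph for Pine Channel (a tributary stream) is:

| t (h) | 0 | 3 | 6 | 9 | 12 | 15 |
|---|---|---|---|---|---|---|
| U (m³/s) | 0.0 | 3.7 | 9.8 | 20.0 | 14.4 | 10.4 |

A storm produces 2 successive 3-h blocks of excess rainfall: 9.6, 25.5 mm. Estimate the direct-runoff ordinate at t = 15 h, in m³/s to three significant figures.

By discrete convolution, Q_j = Σ (P_i / 10 mm) · U_{j−i}.
At t = 15 h (j=5): Q = (9.6/10)·10.4 + (25.5/10)·14.4 = 46.7 m³/s.

Q ≈ 46.7 m³/s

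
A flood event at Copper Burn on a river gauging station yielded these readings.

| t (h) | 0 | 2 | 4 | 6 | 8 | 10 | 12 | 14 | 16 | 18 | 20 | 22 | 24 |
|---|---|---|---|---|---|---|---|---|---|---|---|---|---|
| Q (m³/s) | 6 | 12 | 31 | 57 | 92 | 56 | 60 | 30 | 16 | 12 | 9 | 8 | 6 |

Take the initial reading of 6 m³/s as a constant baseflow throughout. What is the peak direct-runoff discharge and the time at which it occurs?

Q_p = 86.0 m³/s at t = 8 h

Subtracting baseflow gives direct-runoff ordinates: 0.0, 6.0, 25.0, 51.0, 86.0, 50.0, 54.0, 24.0, 10.0, 6.0, 3.0, 2.0, 0.0 m³/s.
The maximum is 86.0 m³/s, occurring at the reading for t = 8 h.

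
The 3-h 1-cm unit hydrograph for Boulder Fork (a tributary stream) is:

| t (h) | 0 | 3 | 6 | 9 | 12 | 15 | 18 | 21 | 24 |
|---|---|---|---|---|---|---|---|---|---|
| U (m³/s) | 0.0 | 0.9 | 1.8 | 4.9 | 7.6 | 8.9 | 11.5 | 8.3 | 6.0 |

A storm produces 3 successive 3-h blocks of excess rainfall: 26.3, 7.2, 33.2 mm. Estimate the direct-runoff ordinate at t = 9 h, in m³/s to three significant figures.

Q ≈ 17.2 m³/s

By discrete convolution, Q_j = Σ (P_i / 10 mm) · U_{j−i}.
At t = 9 h (j=3): Q = (26.3/10)·4.9 + (7.2/10)·1.8 + (33.2/10)·0.9 = 17.2 m³/s.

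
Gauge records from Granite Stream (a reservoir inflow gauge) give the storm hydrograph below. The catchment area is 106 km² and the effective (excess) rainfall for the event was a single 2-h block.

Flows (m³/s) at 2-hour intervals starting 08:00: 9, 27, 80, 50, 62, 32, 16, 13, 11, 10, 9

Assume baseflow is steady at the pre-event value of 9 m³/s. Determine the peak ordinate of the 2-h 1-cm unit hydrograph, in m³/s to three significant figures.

U_p ≈ 47.5 m³/s

Direct runoff: 0.0, 18.0, 71.0, 41.0, 53.0, 23.0, 7.0, 4.0, 2.0, 1.0, 0.0 m³/s; ΣQ_DR = 220.0 m³/s, peak = 71.0 m³/s.
Runoff depth d = ΣQ_DR·Δt / A = 220.0 × 7200 / (106 km²) = 14.94 mm.
The 1-cm UH is the DRH scaled by (10 mm)/d, so U_p = 71.0 × 10/14.94 = 47.5 m³/s.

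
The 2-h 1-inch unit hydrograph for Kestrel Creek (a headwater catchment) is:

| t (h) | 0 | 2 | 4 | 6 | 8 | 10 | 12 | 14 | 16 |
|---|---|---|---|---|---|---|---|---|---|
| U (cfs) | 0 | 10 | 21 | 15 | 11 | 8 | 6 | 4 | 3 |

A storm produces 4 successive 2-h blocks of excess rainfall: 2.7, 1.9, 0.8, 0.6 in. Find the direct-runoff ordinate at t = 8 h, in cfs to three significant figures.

Q ≈ 81.0 cfs

By discrete convolution, Q_j = Σ (P_i / 1 in) · U_{j−i}.
At t = 8 h (j=4): Q = (2.7/1)·11 + (1.9/1)·15 + (0.8/1)·21 + (0.6/1)·10 = 81.0 cfs.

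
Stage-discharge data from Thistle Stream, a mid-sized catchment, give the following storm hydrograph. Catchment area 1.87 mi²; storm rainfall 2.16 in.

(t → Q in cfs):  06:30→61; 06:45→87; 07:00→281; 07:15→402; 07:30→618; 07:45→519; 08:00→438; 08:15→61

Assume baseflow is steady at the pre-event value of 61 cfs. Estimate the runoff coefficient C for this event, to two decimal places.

ΣQ_DR = 1979 cfs; V = ΣQ_DR·Δt = 1.781 × 10^6 ft³.
Runoff depth d = V / A = 0.4100 in.
C = d / P = 0.4100 / 2.16 = 0.19.

C ≈ 0.19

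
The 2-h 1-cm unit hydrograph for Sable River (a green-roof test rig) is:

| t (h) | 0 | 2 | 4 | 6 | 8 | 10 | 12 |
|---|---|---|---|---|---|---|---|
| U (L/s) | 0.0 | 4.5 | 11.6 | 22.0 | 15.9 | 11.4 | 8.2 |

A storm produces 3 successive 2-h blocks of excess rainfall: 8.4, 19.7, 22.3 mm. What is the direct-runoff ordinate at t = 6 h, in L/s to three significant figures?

Q ≈ 51.4 L/s

By discrete convolution, Q_j = Σ (P_i / 10 mm) · U_{j−i}.
At t = 6 h (j=3): Q = (8.4/10)·22.0 + (19.7/10)·11.6 + (22.3/10)·4.5 = 51.4 L/s.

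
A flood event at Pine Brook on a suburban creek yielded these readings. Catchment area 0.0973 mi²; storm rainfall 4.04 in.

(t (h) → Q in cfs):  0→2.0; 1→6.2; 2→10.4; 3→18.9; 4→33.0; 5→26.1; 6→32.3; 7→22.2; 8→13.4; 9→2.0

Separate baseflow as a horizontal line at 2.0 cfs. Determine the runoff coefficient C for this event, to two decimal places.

ΣQ_DR = 146.5 cfs; V = ΣQ_DR·Δt = 5.274 × 10^5 ft³.
Runoff depth d = V / A = 2.333 in.
C = d / P = 2.333 / 4.04 = 0.58.

C ≈ 0.58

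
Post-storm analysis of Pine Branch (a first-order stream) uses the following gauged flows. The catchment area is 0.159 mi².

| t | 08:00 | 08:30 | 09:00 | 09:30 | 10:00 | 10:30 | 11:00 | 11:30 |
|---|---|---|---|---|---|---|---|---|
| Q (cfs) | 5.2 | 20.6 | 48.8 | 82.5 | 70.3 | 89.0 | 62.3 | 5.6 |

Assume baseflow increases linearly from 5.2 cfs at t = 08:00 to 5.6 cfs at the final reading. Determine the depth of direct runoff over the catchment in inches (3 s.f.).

d ≈ 1.66 in

Direct runoff: 0.00, 15.34, 43.49, 77.13, 64.87, 83.51, 56.76, 0.00 cfs; ΣQ_DR = 341.1 cfs.
V = ΣQ_DR · Δt = 341.1 × 1800 s = 6.140 × 10^5 ft³.
Over A = 0.159 mi², depth = V / A = 1.66 in.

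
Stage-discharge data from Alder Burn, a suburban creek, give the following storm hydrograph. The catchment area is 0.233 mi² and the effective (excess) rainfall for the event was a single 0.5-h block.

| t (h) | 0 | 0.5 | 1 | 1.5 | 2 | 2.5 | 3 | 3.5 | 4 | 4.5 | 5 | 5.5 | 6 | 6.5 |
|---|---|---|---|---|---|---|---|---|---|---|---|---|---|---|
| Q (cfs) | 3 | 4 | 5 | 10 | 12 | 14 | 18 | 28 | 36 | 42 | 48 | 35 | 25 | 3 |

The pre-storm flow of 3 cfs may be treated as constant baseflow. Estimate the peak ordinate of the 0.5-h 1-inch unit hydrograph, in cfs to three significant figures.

U_p ≈ 56.2 cfs

Direct runoff: 0.0, 1.0, 2.0, 7.0, 9.0, 11.0, 15.0, 25.0, 33.0, 39.0, 45.0, 32.0, 22.0, 0.0 cfs; ΣQ_DR = 241.0 cfs, peak = 45.0 cfs.
Runoff depth d = ΣQ_DR·Δt / A = 241.0 × 1800 / (0.233 mi²) = 0.8014 in.
The 1-inch UH is the DRH scaled by (1 in)/d, so U_p = 45.0 × 1/0.8014 = 56.2 cfs.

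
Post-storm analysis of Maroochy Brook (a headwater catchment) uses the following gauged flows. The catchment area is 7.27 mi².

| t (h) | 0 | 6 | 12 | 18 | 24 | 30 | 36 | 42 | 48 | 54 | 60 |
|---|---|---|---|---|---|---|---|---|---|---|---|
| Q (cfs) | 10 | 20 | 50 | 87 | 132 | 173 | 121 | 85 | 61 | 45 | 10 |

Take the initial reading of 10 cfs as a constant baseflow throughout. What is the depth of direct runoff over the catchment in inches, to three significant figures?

d ≈ 0.875 in

Direct runoff: 0.0, 10.0, 40.0, 77.0, 122.0, 163.0, 111.0, 75.0, 51.0, 35.0, 0.0 cfs; ΣQ_DR = 684.0 cfs.
V = ΣQ_DR · Δt = 684.0 × 21600 s = 1.477 × 10^7 ft³.
Over A = 7.27 mi², depth = V / A = 0.875 in.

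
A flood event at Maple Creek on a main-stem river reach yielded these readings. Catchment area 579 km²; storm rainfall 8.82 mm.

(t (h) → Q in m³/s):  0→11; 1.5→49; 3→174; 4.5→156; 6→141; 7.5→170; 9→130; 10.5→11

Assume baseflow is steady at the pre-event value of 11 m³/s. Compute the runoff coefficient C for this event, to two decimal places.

C ≈ 0.80

ΣQ_DR = 754.0 m³/s; V = ΣQ_DR·Δt = 4.072 × 10^6 m³.
Runoff depth d = V / A = 7.032 mm.
C = d / P = 7.032 / 8.82 = 0.80.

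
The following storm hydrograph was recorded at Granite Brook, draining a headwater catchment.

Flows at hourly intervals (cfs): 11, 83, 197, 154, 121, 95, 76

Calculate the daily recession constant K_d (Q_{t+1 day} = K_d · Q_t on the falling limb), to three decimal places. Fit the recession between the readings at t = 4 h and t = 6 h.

Between t = 4 h and t = 6 h the flow falls from 121 to 76 cfs over 2×1 h = 2 h.
Per-interval ratio K = (76/121)^(1/2) = 0.7925; K_d = K^(24/1) = 0.004.

K_d ≈ 0.004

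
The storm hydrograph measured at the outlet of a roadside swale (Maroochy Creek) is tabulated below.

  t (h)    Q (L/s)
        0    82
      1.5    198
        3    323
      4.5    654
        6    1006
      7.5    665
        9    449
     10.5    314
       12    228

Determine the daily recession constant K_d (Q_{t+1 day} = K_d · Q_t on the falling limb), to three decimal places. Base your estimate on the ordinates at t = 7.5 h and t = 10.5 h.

Between t = 7.5 h and t = 10.5 h the flow falls from 665 to 314 L/s over 2×1.5 h = 3 h.
Per-interval ratio K = (314/665)^(1/2) = 0.6872; K_d = K^(24/1.5) = 0.002.

K_d ≈ 0.002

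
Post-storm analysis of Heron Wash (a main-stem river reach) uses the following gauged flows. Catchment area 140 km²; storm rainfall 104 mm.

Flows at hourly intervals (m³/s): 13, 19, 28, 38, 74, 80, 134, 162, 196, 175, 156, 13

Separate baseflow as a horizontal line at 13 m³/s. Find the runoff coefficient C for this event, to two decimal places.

C ≈ 0.23

ΣQ_DR = 932.0 m³/s; V = ΣQ_DR·Δt = 3.355 × 10^6 m³.
Runoff depth d = V / A = 23.97 mm.
C = d / P = 23.97 / 104 = 0.23.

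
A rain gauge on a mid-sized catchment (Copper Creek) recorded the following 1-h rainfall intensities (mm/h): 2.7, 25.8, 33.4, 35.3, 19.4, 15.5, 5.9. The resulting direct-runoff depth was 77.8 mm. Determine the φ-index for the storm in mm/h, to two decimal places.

φ ≈ 10.32 mm/h

Only the 5 blocks with intensity above φ contribute runoff: 25.8, 33.4, 35.3, 19.4, 15.5 mm/h.
Σ(I−φ)·Δt = d  ⇒  (25.8+33.4+35.3+19.4+15.5 − 5φ)·1 = 77.8
φ = (129.4 − 77.8/1) / 5 = 10.32 mm/h.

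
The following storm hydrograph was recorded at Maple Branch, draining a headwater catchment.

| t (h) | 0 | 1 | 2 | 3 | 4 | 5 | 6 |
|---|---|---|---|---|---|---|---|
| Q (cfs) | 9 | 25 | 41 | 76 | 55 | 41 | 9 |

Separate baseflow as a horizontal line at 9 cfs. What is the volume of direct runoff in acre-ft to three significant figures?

Direct-runoff ordinates (Q − Q_b): 0.0, 16.0, 32.0, 67.0, 46.0, 32.0, 0.0 cfs.
ΣQ_DR = 193.0 cfs.
With Δt = 1 h = 3600 s, V = ΣQ_DR · Δt = 193.0 × 3600 = 6.95 × 10^5 ft³ = 16.0 acre-ft.

V ≈ 16.0 acre-ft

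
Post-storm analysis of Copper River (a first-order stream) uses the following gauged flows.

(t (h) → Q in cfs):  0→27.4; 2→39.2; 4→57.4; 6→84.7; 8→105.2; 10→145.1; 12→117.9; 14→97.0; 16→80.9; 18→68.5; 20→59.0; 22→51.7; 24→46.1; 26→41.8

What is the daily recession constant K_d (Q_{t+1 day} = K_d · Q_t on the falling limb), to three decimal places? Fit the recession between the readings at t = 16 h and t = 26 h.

K_d ≈ 0.205

Between t = 16 h and t = 26 h the flow falls from 80.9 to 41.8 cfs over 5×2 h = 10 h.
Per-interval ratio K = (41.8/80.9)^(1/5) = 0.8763; K_d = K^(24/2) = 0.205.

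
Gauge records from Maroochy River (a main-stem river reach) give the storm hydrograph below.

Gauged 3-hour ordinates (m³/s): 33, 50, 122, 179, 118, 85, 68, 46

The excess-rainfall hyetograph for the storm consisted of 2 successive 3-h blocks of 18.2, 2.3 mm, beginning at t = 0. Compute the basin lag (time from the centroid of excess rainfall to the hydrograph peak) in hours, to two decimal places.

Centroid of excess rainfall: t_c = Σ P_i·t̄_i / ΣP_i = 1.8366 h (block centres at 1.5, 4.5 h).
Hydrograph peak occurs at t = 9 h, so basin lag t_L = 9 − 1.8366 = 7.16 h.

t_L ≈ 7.16 h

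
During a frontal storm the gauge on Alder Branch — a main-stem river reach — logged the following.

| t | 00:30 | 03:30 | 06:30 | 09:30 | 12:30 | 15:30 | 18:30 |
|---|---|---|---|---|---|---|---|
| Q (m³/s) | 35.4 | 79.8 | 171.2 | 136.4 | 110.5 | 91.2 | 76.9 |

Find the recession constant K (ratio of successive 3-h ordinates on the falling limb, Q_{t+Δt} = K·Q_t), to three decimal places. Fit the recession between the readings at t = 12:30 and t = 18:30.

Using the recession-limb readings at t = 12:30 and t = 18:30: Q falls from 110.5 to 76.9 m³/s over 2 intervals.
K = (Q₂/Q₁)^(1/2) = (76.9/110.5)^(1/2) = 0.834.

K ≈ 0.834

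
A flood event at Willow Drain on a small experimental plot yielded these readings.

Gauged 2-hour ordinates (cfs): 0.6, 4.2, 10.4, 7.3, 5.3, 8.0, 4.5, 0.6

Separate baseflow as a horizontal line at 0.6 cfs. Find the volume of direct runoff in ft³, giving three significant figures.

Direct-runoff ordinates (Q − Q_b): 0.0, 3.6, 9.8, 6.7, 4.7, 7.4, 3.9, 0.0 cfs.
ΣQ_DR = 36.10 cfs.
With Δt = 2 h = 7200 s, V = ΣQ_DR · Δt = 36.10 × 7200 = 2.60 × 10^5 ft³.

V ≈ 2.60 × 10^5 ft³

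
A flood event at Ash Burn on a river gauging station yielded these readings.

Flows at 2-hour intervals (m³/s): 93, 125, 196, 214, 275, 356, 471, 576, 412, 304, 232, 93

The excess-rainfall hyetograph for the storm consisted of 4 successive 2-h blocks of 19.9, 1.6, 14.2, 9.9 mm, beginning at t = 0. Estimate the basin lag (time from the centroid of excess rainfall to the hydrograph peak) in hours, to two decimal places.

Centroid of excess rainfall: t_c = Σ P_i·t̄_i / ΣP_i = 3.6184 h (block centres at 1, 3, 5, 7 h).
Hydrograph peak occurs at t = 14 h, so basin lag t_L = 14 − 3.6184 = 10.38 h.

t_L ≈ 10.38 h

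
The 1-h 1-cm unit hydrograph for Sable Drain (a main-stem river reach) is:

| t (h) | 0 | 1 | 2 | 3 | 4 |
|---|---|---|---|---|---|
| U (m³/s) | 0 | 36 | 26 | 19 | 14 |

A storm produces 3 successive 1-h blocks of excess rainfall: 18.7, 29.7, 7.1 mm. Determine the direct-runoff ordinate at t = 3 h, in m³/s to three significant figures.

Q ≈ 138 m³/s

By discrete convolution, Q_j = Σ (P_i / 10 mm) · U_{j−i}.
At t = 3 h (j=3): Q = (18.7/10)·19 + (29.7/10)·26 + (7.1/10)·36 = 138 m³/s.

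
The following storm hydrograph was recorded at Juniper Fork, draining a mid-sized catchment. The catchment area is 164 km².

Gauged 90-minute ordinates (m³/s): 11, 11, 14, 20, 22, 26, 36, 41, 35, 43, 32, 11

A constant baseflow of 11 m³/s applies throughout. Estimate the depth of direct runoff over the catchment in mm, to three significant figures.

Direct runoff: 0.0, 0.0, 3.0, 9.0, 11.0, 15.0, 25.0, 30.0, 24.0, 32.0, 21.0, 0.0 m³/s; ΣQ_DR = 170.0 m³/s.
V = ΣQ_DR · Δt = 170.0 × 5400 s = 9.180 × 10^5 m³.
Over A = 164 km², depth = V / A = 5.60 mm.

d ≈ 5.60 mm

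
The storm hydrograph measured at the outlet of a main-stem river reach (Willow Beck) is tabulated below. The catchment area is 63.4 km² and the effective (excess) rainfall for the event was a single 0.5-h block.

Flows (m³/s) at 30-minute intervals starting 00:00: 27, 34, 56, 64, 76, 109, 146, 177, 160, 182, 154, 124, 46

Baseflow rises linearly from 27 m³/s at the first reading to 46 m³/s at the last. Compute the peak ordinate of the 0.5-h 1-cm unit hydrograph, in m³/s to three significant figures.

Direct runoff: 0.00, 5.42, 25.83, 32.25, 42.67, 74.08, 109.50, 138.92, 120.33, 140.75, 111.17, 79.58, 0.00 m³/s; ΣQ_DR = 880.5 m³/s, peak = 140.75 m³/s.
Runoff depth d = ΣQ_DR·Δt / A = 880.5 × 1800 / (63.4 km²) = 25.00 mm.
The 1-cm UH is the DRH scaled by (10 mm)/d, so U_p = 140.75 × 10/25.00 = 56.3 m³/s.

U_p ≈ 56.3 m³/s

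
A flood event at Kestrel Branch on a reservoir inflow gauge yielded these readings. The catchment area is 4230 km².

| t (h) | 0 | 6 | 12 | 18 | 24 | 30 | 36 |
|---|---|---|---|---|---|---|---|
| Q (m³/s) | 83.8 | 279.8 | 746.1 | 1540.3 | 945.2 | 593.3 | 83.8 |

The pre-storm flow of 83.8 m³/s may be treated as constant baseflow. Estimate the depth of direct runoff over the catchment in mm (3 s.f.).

d ≈ 18.8 mm

Direct runoff: 0.0, 196.0, 662.3, 1456.5, 861.4, 509.5, 0.0 m³/s; ΣQ_DR = 3686 m³/s.
V = ΣQ_DR · Δt = 3686 × 21600 s = 7.961 × 10^7 m³.
Over A = 4230 km², depth = V / A = 18.8 mm.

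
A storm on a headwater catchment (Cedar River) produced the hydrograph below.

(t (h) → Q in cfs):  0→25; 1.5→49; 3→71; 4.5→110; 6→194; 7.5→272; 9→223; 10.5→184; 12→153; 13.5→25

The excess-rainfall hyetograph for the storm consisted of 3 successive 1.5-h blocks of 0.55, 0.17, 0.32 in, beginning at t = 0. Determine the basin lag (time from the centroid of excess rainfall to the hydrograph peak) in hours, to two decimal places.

t_L ≈ 5.58 h

Centroid of excess rainfall: t_c = Σ P_i·t̄_i / ΣP_i = 1.9183 h (block centres at 0.75, 2.25, 3.75 h).
Hydrograph peak occurs at t = 7.5 h, so basin lag t_L = 7.5 − 1.9183 = 5.58 h.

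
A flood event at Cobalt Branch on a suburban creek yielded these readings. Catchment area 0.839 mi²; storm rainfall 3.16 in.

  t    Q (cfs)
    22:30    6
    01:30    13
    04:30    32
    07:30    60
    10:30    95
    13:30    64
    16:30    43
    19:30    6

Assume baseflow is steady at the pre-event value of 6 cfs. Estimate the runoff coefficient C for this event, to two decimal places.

ΣQ_DR = 271.0 cfs; V = ΣQ_DR·Δt = 2.927 × 10^6 ft³.
Runoff depth d = V / A = 1.502 in.
C = d / P = 1.502 / 3.16 = 0.48.

C ≈ 0.48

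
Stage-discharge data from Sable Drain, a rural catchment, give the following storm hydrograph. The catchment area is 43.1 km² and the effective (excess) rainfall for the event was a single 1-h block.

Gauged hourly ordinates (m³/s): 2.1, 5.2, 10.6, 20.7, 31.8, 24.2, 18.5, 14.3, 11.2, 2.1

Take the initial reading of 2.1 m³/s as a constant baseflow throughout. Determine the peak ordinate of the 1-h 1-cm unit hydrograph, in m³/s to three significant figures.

U_p ≈ 29.7 m³/s

Direct runoff: 0.0, 3.1, 8.5, 18.6, 29.7, 22.1, 16.4, 12.2, 9.1, 0.0 m³/s; ΣQ_DR = 119.7 m³/s, peak = 29.7 m³/s.
Runoff depth d = ΣQ_DR·Δt / A = 119.7 × 3600 / (43.1 km²) = 9.998 mm.
The 1-cm UH is the DRH scaled by (10 mm)/d, so U_p = 29.7 × 10/9.998 = 29.7 m³/s.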